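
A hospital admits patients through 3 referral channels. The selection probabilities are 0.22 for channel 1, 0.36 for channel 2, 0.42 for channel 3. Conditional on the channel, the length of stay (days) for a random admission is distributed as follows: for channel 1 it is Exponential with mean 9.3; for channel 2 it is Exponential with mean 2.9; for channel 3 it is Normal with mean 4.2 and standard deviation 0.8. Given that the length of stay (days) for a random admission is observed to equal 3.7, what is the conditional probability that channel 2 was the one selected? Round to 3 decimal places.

Likelihoods f(3.7 | ·): 1: 0.0722326; 2: 0.0962725; 3: 0.410201.
Posterior ∝ prior × likelihood. Numerator for 2: 0.36·0.0962725 = 0.0346581.
Normalizing constant: 0.22·0.0722326 + 0.36·0.0962725 + 0.42·0.410201 = 0.222834.
P(2 | observation) = 0.0346581 / 0.222834 = 0.155533.

0.156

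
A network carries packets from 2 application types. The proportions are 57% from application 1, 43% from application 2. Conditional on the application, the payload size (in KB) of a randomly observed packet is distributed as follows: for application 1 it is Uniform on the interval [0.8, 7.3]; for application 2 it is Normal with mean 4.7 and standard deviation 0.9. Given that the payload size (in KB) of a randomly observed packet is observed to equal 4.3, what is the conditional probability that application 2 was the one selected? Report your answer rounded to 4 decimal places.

0.6632

Likelihoods f(4.3 | ·): 1: 0.153846; 2: 0.401582.
Posterior ∝ prior × likelihood. Numerator for 2: 0.43·0.401582 = 0.17268.
Normalizing constant: 0.57·0.153846 + 0.43·0.401582 = 0.260373.
P(2 | observation) = 0.17268 / 0.260373 = 0.663205.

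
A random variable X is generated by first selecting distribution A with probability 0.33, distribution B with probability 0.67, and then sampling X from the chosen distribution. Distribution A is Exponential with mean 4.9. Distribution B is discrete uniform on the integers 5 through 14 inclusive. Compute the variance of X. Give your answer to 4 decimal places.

Per component, A: μ=4.9, E[X²]=48.02; B: μ=9.5, E[X²]=98.5.
E[X] = 0.33·4.9 + 0.67·9.5 = 7.982.
E[X²] = 0.33·48.02 + 0.67·98.5 = 81.8416.
Var(X) = E[X²] − (E[X])² = 81.8416 − 63.7123 = 18.1293.

18.1293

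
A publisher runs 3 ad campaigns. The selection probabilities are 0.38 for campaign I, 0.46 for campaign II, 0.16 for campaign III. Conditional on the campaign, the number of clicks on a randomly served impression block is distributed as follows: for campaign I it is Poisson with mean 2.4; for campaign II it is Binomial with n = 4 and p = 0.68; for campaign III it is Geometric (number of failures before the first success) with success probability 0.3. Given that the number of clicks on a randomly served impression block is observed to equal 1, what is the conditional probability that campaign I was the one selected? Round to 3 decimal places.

Likelihoods P(X=1 | ·): I: 0.217723; II: 0.089129; III: 0.21.
Posterior ∝ prior × likelihood. Numerator for I: 0.38·0.217723 = 0.0827348.
Normalizing constant: 0.38·0.217723 + 0.46·0.089129 + 0.16·0.21 = 0.157334.
P(I | observation) = 0.0827348 / 0.157334 = 0.525854.

0.526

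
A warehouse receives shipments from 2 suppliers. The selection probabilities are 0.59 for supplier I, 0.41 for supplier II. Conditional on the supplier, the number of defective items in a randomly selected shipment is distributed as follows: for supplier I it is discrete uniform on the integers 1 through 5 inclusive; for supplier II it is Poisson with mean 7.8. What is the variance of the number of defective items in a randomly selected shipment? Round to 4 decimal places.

Per component, I: μ=3, E[X²]=11; II: μ=7.8, E[X²]=68.64.
E[X] = 0.59·3 + 0.41·7.8 = 4.968.
E[X²] = 0.59·11 + 0.41·68.64 = 34.6324.
Var(X) = E[X²] − (E[X])² = 34.6324 − 24.681 = 9.95138.

9.9514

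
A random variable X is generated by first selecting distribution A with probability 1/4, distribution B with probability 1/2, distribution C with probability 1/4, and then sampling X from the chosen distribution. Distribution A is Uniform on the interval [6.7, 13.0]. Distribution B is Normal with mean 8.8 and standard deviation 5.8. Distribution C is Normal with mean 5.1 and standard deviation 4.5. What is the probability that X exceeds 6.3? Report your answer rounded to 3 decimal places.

Conditional on each component, P(X > 6.3): A: 1; B: 0.666778; C: 0.394863.
By total probability, P(X > 6.3) = 0.25·1 + 0.5·0.666778 + 0.25·0.394863 = 0.682105.

0.682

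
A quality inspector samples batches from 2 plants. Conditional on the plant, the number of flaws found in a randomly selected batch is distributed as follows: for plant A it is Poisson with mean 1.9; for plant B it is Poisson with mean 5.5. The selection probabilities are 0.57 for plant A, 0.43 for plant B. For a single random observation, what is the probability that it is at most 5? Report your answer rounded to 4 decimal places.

Conditional on each plant, P(X ≤ 5): A: 0.986781; B: 0.528919.
By total probability, P(X ≤ 5) = 0.57·0.986781 + 0.43·0.528919 = 0.7899.

0.7899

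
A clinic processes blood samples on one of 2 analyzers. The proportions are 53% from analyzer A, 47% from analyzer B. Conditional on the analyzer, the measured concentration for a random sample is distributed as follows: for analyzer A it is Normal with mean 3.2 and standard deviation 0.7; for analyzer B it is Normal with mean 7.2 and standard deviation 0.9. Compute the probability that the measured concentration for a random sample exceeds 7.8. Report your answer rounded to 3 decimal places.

Conditional on each analyzer, P(X > 7.8): A: 2.49174e-11; B: 0.252493.
By total probability, P(X > 7.8) = 0.53·2.49174e-11 + 0.47·0.252493 = 0.118671.

0.119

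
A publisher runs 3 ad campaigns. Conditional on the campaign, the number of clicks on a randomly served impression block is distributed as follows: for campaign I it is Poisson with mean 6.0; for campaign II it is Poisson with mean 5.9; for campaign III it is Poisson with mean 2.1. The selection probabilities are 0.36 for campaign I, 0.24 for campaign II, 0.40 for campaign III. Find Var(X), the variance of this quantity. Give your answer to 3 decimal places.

Per component, I: μ=6, E[X²]=42; II: μ=5.9, E[X²]=40.71; III: μ=2.1, E[X²]=6.51.
E[X] = 0.36·6 + 0.24·5.9 + 0.4·2.1 = 4.416.
E[X²] = 0.36·42 + 0.24·40.71 + 0.4·6.51 = 27.4944.
Var(X) = E[X²] − (E[X])² = 27.4944 − 19.5011 = 7.99334.

7.993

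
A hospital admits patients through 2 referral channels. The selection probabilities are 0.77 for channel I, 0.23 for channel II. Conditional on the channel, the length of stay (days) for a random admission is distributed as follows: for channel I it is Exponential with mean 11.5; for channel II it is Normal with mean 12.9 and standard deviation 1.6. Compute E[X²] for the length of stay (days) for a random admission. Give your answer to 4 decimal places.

242.5281

For each component E[X²] = Var + (mean)², giving I: 264.5; II: 168.97.
Overall E[X²] = 0.77·264.5 + 0.23·168.97 = 242.528.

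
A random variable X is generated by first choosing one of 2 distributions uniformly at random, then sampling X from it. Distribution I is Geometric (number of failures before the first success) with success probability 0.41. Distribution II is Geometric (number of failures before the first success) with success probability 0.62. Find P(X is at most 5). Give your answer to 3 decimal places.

Conditional on each component, P(X ≤ 5): I: 0.957819; II: 0.996989.
By total probability, P(X ≤ 5) = 0.5·0.957819 + 0.5·0.996989 = 0.977404.

0.977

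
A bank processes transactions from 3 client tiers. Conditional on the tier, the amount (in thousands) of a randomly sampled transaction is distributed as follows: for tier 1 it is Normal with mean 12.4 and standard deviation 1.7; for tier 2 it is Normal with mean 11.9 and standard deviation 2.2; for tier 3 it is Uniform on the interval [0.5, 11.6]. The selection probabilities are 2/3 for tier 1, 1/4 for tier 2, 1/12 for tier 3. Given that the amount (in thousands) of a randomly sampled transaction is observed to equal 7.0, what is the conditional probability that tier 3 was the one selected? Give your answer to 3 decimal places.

0.610

Likelihoods f(7.0 | ·): 1: 0.00151166; 2: 0.0151801; 3: 0.0900901.
Posterior ∝ prior × likelihood. Numerator for 3: 0.0833333·0.0900901 = 0.00750751.
Normalizing constant: 0.666667·0.00151166 + 0.25·0.0151801 + 0.0833333·0.0900901 = 0.0123103.
P(3 | observation) = 0.00750751 / 0.0123103 = 0.609855.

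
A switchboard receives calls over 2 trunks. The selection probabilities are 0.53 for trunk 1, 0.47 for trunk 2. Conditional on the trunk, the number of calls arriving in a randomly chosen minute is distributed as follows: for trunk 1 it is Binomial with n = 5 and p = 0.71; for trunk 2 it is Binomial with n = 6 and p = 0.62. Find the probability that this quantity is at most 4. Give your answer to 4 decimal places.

Conditional on each trunk, P(X ≤ 4): 1: 0.819577; 2: 0.734321.
By total probability, P(X ≤ 4) = 0.53·0.819577 + 0.47·0.734321 = 0.779507.

0.7795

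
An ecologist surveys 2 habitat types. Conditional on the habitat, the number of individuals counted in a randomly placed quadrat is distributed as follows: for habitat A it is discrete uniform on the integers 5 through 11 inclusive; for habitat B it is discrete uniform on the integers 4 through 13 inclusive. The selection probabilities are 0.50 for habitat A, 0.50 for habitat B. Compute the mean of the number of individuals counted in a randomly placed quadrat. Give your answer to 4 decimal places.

8.2500

Component means — A: 8; B: 8.5.
E[X] = 0.5·8 + 0.5·8.5 = 8.25.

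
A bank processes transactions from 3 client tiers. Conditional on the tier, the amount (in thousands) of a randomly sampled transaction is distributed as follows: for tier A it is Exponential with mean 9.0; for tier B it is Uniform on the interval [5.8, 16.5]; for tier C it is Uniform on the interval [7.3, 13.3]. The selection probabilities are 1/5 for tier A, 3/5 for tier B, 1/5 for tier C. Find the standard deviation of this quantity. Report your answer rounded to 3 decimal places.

4.820

Per component, A: μ=9, E[X²]=162; B: μ=11.15, E[X²]=133.863; C: μ=10.3, E[X²]=109.09.
E[X] = 0.2·9 + 0.6·11.15 + 0.2·10.3 = 10.55.
E[X²] = 0.2·162 + 0.6·133.863 + 0.2·109.09 = 134.536.
Var(X) = E[X²] − (E[X])² = 134.536 − 111.303 = 23.2335.
SD(X) = √23.2335 = 4.82011.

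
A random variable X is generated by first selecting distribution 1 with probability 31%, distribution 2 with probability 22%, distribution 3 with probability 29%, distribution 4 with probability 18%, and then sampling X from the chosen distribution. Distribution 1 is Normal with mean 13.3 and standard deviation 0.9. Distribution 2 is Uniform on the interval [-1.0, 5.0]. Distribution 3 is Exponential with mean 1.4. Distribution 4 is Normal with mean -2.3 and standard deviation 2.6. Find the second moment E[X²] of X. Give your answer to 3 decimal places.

For each component E[X²] = Var + (mean)², giving 1: 177.7; 2: 7; 3: 3.92; 4: 12.05.
Overall E[X²] = 0.31·177.7 + 0.22·7 + 0.29·3.92 + 0.18·12.05 = 59.9328.

59.933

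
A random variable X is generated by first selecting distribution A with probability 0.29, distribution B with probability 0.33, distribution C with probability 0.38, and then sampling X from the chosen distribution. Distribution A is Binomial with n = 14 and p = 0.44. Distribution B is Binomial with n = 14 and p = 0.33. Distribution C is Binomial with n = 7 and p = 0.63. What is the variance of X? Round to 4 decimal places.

Per component, A: μ=6.16, E[X²]=41.3952; B: μ=4.62, E[X²]=24.4398; C: μ=4.41, E[X²]=21.0798.
E[X] = 0.29·6.16 + 0.33·4.62 + 0.38·4.41 = 4.9868.
E[X²] = 0.29·41.3952 + 0.33·24.4398 + 0.38·21.0798 = 28.0801.
Var(X) = E[X²] − (E[X])² = 28.0801 − 24.8682 = 3.21189.

3.2119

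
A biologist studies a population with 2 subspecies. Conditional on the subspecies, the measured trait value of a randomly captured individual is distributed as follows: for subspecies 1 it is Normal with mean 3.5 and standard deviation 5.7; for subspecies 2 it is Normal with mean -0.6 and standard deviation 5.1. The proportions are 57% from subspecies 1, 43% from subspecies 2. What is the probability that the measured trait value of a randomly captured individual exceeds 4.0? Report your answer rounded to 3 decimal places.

Conditional on each subspecies, P(X > 4.0): 1: 0.46505; 2: 0.183539.
By total probability, P(X > 4.0) = 0.57·0.46505 + 0.43·0.183539 = 0.344.

0.344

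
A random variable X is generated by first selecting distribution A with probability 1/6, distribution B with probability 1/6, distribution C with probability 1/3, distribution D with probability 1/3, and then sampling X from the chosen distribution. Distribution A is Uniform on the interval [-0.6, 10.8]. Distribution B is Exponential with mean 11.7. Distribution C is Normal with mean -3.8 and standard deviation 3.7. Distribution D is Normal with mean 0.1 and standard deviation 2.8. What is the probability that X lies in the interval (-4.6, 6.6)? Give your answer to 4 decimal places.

0.6859

Conditional on each component, P(-4.6 < X < 6.6): A: 0.631579; B: 0.43113; C: 0.58312; D: 0.94325.
By total probability, P(-4.6 < X < 6.6) = 0.166667·0.631579 + 0.166667·0.43113 + 0.333333·0.58312 + 0.333333·0.94325 = 0.685908.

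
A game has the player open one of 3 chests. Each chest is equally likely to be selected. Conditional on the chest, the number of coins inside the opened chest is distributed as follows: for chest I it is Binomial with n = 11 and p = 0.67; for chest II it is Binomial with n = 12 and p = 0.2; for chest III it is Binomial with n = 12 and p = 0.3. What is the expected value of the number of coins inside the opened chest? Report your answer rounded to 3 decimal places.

4.457

Component means — I: 7.37; II: 2.4; III: 3.6.
E[X] = 0.333333·7.37 + 0.333333·2.4 + 0.333333·3.6 = 4.45667.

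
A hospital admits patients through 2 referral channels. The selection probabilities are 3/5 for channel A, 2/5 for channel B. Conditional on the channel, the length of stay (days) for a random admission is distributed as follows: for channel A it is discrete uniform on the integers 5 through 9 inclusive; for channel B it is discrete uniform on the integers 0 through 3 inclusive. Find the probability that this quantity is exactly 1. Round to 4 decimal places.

0.1000

Conditional on each channel, P(X = 1): A: 0; B: 0.25.
By total probability, P(X = 1) = 0.6·0 + 0.4·0.25 = 0.1.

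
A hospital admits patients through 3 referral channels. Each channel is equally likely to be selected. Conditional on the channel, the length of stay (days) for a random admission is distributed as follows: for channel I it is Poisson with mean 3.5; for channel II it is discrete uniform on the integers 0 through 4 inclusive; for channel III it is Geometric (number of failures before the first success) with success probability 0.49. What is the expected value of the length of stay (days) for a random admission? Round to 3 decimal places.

2.180

Component means — I: 3.5; II: 2; III: 1.04082.
E[X] = 0.333333·3.5 + 0.333333·2 + 0.333333·1.04082 = 2.18027.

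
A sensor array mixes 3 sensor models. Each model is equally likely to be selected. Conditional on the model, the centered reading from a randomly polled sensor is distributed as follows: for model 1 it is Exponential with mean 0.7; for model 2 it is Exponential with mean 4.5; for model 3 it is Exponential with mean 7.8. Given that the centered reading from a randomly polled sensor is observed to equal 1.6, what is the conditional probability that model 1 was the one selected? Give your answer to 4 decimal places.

0.3583

Likelihoods f(1.6 | ·): 1: 0.145288; 2: 0.15573; 3: 0.104429.
Posterior ∝ prior × likelihood. Numerator for 1: 0.333333·0.145288 = 0.0484292.
Normalizing constant: 0.333333·0.145288 + 0.333333·0.15573 + 0.333333·0.104429 = 0.135149.
P(1 | observation) = 0.0484292 / 0.135149 = 0.35834.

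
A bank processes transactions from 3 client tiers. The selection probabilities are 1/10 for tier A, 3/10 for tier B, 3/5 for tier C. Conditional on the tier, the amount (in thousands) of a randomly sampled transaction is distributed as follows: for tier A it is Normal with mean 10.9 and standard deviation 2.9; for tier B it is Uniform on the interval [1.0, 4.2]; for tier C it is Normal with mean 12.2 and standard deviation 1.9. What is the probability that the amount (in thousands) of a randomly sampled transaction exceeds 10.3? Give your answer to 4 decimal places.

0.5630

Conditional on each tier, P(X > 10.3): A: 0.581955; B: 0; C: 0.841345.
By total probability, P(X > 10.3) = 0.1·0.581955 + 0.3·0 + 0.6·0.841345 = 0.563002.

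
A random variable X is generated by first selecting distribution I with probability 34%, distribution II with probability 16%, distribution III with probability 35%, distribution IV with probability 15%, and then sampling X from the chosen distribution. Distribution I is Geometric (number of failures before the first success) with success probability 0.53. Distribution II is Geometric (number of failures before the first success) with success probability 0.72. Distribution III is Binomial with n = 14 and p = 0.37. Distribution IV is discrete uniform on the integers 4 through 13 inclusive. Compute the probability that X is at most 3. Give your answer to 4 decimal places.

0.5445

Conditional on each component, P(X ≤ 3): I: 0.951203; II: 0.993853; III: 0.177416; IV: 0.
By total probability, P(X ≤ 3) = 0.34·0.951203 + 0.16·0.993853 + 0.35·0.177416 + 0.15·0 = 0.544521.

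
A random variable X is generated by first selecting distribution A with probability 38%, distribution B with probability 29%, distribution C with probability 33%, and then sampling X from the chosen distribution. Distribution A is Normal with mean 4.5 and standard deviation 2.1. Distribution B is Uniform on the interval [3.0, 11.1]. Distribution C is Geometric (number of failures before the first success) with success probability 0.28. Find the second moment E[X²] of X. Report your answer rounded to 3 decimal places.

For each component E[X²] = Var + (mean)², giving A: 24.66; B: 55.17; C: 15.7959.
Overall E[X²] = 0.38·24.66 + 0.29·55.17 + 0.33·15.7959 = 30.5828.

30.583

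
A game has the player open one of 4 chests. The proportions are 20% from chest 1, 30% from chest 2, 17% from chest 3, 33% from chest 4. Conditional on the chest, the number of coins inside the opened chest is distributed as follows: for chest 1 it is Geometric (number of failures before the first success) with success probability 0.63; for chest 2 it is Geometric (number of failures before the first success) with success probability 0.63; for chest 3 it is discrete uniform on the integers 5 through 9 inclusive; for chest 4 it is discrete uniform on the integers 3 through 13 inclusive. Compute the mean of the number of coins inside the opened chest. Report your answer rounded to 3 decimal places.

Component means — 1: 0.587302; 2: 0.587302; 3: 7; 4: 8.
E[X] = 0.2·0.587302 + 0.3·0.587302 + 0.17·7 + 0.33·8 = 4.12365.

4.124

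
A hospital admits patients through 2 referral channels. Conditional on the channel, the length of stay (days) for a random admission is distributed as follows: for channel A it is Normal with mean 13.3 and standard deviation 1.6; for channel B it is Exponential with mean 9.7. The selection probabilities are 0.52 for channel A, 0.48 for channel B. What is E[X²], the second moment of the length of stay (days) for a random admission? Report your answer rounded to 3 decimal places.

183.640

For each component E[X²] = Var + (mean)², giving A: 179.45; B: 188.18.
Overall E[X²] = 0.52·179.45 + 0.48·188.18 = 183.64.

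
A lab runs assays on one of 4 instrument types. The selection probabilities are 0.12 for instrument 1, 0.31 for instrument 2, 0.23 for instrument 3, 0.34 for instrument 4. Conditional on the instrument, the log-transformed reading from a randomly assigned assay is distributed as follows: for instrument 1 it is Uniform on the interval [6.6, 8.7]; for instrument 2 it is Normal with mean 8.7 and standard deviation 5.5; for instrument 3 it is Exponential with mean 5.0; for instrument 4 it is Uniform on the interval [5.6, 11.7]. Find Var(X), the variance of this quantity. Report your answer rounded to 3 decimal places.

18.520

Per component, 1: μ=7.65, E[X²]=58.89; 2: μ=8.7, E[X²]=105.94; 3: μ=5, E[X²]=50; 4: μ=8.65, E[X²]=77.9233.
E[X] = 0.12·7.65 + 0.31·8.7 + 0.23·5 + 0.34·8.65 = 7.706.
E[X²] = 0.12·58.89 + 0.31·105.94 + 0.23·50 + 0.34·77.9233 = 77.9021.
Var(X) = E[X²] − (E[X])² = 77.9021 − 59.3824 = 18.5197.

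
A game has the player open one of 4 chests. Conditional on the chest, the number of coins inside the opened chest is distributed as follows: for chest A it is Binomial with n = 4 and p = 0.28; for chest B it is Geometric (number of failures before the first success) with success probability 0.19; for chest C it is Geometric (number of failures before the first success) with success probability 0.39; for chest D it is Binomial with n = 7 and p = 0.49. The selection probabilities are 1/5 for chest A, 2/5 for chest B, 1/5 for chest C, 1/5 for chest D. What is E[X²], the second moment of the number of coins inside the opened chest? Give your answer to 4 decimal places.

20.6513

For each component E[X²] = Var + (mean)², giving A: 2.0608; B: 40.6122; C: 6.45694; D: 13.5142.
Overall E[X²] = 0.2·2.0608 + 0.4·40.6122 + 0.2·6.45694 + 0.2·13.5142 = 20.6513.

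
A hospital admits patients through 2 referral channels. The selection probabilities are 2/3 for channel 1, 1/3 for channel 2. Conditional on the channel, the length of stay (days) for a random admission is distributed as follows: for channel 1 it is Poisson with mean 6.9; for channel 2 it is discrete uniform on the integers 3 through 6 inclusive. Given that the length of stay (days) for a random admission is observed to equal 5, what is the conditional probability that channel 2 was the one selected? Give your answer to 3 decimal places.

0.488

Likelihoods P(X=5 | ·): 1: 0.131351; 2: 0.25.
Posterior ∝ prior × likelihood. Numerator for 2: 0.333333·0.25 = 0.0833333.
Normalizing constant: 0.666667·0.131351 + 0.333333·0.25 = 0.1709.
P(2 | observation) = 0.0833333 / 0.1709 = 0.487613.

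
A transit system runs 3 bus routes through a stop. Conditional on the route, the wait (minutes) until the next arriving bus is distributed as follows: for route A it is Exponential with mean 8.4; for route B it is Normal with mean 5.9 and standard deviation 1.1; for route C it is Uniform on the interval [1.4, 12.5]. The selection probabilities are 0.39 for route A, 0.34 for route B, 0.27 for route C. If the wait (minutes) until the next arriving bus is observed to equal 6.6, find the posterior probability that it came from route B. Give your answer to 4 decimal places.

0.6889

Likelihoods f(6.6 | ·): A: 0.0542612; B: 0.296198; C: 0.0900901.
Posterior ∝ prior × likelihood. Numerator for B: 0.34·0.296198 = 0.100707.
Normalizing constant: 0.39·0.0542612 + 0.34·0.296198 + 0.27·0.0900901 = 0.146193.
P(B | observation) = 0.100707 / 0.146193 = 0.688863.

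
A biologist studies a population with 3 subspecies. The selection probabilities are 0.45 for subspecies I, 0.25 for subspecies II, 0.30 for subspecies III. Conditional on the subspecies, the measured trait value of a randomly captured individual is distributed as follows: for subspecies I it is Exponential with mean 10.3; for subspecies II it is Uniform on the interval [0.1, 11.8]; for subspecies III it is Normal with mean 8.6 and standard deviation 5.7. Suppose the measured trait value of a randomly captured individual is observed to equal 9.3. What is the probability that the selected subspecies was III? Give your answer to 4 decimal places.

Likelihoods f(9.3 | ·): I: 0.039358; II: 0.0854701; III: 0.0694641.
Posterior ∝ prior × likelihood. Numerator for III: 0.3·0.0694641 = 0.0208392.
Normalizing constant: 0.45·0.039358 + 0.25·0.0854701 + 0.3·0.0694641 = 0.0599178.
P(III | observation) = 0.0208392 / 0.0599178 = 0.347797.

0.3478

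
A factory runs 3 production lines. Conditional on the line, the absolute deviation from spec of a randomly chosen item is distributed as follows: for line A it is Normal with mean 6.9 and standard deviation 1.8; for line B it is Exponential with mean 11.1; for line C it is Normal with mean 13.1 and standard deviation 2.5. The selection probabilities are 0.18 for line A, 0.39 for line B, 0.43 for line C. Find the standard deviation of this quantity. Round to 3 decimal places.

Per component, A: μ=6.9, E[X²]=50.85; B: μ=11.1, E[X²]=246.42; C: μ=13.1, E[X²]=177.86.
E[X] = 0.18·6.9 + 0.39·11.1 + 0.43·13.1 = 11.204.
E[X²] = 0.18·50.85 + 0.39·246.42 + 0.43·177.86 = 181.737.
Var(X) = E[X²] − (E[X])² = 181.737 − 125.53 = 56.207.
SD(X) = √56.207 = 7.49713.

7.497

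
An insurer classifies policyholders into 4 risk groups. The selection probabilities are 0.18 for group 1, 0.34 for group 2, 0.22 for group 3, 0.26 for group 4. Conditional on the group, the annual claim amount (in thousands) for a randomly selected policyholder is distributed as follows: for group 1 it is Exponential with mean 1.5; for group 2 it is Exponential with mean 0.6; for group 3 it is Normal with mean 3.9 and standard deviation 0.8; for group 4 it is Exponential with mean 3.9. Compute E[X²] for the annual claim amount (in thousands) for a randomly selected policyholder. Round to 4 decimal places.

12.4510

For each component E[X²] = Var + (mean)², giving 1: 4.5; 2: 0.72; 3: 15.85; 4: 30.42.
Overall E[X²] = 0.18·4.5 + 0.34·0.72 + 0.22·15.85 + 0.26·30.42 = 12.451.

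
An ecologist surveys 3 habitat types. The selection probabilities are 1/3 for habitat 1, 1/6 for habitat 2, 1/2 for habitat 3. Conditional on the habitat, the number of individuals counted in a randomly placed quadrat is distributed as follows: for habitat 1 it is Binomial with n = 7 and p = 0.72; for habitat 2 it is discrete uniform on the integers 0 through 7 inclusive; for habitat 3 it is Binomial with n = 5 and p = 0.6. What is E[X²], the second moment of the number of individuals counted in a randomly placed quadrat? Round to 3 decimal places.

16.954

For each component E[X²] = Var + (mean)², giving 1: 26.8128; 2: 17.5; 3: 10.2.
Overall E[X²] = 0.333333·26.8128 + 0.166667·17.5 + 0.5·10.2 = 16.9543.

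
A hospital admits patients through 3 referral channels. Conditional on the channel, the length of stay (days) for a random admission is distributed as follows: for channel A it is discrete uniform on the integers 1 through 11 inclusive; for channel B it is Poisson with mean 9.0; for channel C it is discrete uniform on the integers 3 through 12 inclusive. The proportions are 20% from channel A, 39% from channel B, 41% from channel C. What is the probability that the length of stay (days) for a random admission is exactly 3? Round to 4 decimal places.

0.0650

Conditional on each channel, P(X = 3): A: 0.0909091; B: 0.0149943; C: 0.1.
By total probability, P(X = 3) = 0.2·0.0909091 + 0.39·0.0149943 + 0.41·0.1 = 0.0650296.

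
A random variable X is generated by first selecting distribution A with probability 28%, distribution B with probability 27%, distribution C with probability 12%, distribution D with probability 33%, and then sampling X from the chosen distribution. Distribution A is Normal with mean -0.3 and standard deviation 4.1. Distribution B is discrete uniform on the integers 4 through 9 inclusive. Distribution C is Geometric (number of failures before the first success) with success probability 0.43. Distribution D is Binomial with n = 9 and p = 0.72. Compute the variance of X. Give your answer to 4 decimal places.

Per component, A: μ=-0.3, E[X²]=16.9; B: μ=6.5, E[X²]=45.1667; C: μ=1.32558, E[X²]=4.83991; D: μ=6.48, E[X²]=43.8048.
E[X] = 0.28·-0.3 + 0.27·6.5 + 0.12·1.32558 + 0.33·6.48 = 3.96847.
E[X²] = 0.28·16.9 + 0.27·45.1667 + 0.12·4.83991 + 0.33·43.8048 = 31.9634.
Var(X) = E[X²] − (E[X])² = 31.9634 − 15.7488 = 16.2146.

16.2146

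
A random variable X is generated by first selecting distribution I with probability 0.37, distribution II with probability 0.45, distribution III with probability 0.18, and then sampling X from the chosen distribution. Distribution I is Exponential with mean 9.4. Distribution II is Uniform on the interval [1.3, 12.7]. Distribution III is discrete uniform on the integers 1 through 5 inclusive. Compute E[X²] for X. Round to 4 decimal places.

For each component E[X²] = Var + (mean)², giving I: 176.72; II: 59.83; III: 11.
Overall E[X²] = 0.37·176.72 + 0.45·59.83 + 0.18·11 = 94.2899.

94.2899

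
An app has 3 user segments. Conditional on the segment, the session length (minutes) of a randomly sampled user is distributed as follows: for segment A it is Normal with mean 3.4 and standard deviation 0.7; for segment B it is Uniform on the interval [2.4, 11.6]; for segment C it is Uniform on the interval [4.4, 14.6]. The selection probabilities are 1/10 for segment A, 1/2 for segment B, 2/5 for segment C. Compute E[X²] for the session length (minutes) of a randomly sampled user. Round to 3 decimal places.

68.800

For each component E[X²] = Var + (mean)², giving A: 12.05; B: 56.0533; C: 98.92.
Overall E[X²] = 0.1·12.05 + 0.5·56.0533 + 0.4·98.92 = 68.7997.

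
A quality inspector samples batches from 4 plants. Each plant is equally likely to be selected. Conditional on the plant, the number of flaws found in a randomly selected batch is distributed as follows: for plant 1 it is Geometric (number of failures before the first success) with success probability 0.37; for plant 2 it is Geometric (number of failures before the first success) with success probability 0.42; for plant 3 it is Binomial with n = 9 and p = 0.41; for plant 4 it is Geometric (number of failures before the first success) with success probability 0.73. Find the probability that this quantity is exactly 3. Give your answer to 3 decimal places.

Conditional on each plant, P(X = 3): 1: 0.0925174; 2: 0.081947; 3: 0.244198; 4: 0.0143686.
By total probability, P(X = 3) = 0.25·0.0925174 + 0.25·0.081947 + 0.25·0.244198 + 0.25·0.0143686 = 0.108258.

0.108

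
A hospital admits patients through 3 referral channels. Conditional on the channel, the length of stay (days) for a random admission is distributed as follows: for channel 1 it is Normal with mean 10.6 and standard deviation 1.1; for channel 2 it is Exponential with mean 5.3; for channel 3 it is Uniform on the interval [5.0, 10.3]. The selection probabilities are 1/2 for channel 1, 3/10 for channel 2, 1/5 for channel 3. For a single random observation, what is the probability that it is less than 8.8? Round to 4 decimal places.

0.4118

Conditional on each channel, P(X < 8.8): 1: 0.0508818; 2: 0.809933; 3: 0.716981.
By total probability, P(X < 8.8) = 0.5·0.0508818 + 0.3·0.809933 + 0.2·0.716981 = 0.411817.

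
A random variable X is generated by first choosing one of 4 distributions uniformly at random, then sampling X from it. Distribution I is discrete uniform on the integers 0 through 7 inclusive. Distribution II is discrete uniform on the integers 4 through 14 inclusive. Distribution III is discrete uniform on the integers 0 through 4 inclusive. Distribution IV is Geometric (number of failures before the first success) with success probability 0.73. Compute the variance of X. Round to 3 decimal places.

Per component, I: μ=3.5, E[X²]=17.5; II: μ=9, E[X²]=91; III: μ=2, E[X²]=6; IV: μ=0.369863, E[X²]=0.64346.
E[X] = 0.25·3.5 + 0.25·9 + 0.25·2 + 0.25·0.369863 = 3.71747.
E[X²] = 0.25·17.5 + 0.25·91 + 0.25·6 + 0.25·0.64346 = 28.7859.
Var(X) = E[X²] − (E[X])² = 28.7859 − 13.8196 = 14.9663.

14.966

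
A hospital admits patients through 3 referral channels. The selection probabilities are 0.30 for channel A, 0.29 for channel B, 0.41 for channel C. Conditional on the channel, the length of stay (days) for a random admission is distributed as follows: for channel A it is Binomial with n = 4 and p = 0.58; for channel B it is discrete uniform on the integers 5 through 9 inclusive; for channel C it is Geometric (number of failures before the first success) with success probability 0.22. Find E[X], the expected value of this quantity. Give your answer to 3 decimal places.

4.180

Component means — A: 2.32; B: 7; C: 3.54545.
E[X] = 0.3·2.32 + 0.29·7 + 0.41·3.54545 = 4.17964.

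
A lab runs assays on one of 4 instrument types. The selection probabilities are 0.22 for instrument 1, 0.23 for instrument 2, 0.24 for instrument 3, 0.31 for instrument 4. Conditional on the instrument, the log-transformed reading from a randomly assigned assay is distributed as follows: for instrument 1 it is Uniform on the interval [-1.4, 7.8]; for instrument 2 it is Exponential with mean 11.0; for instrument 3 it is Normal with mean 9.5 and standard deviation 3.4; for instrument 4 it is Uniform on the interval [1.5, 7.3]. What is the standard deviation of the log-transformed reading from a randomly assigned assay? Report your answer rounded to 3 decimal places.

6.593

Per component, 1: μ=3.2, E[X²]=17.2933; 2: μ=11, E[X²]=242; 3: μ=9.5, E[X²]=101.81; 4: μ=4.4, E[X²]=22.1633.
E[X] = 0.22·3.2 + 0.23·11 + 0.24·9.5 + 0.31·4.4 = 6.878.
E[X²] = 0.22·17.2933 + 0.23·242 + 0.24·101.81 + 0.31·22.1633 = 90.7696.
Var(X) = E[X²] − (E[X])² = 90.7696 − 47.3069 = 43.4627.
SD(X) = √43.4627 = 6.59262.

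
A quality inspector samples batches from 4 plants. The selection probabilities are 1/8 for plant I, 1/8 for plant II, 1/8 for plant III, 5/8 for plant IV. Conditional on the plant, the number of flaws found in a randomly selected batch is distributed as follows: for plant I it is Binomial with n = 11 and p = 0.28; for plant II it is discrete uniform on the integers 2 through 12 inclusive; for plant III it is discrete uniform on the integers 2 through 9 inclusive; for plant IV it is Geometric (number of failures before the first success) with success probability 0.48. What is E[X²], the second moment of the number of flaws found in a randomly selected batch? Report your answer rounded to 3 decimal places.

15.420

For each component E[X²] = Var + (mean)², giving I: 11.704; II: 59; III: 35.5; IV: 3.43056.
Overall E[X²] = 0.125·11.704 + 0.125·59 + 0.125·35.5 + 0.625·3.43056 = 15.4196.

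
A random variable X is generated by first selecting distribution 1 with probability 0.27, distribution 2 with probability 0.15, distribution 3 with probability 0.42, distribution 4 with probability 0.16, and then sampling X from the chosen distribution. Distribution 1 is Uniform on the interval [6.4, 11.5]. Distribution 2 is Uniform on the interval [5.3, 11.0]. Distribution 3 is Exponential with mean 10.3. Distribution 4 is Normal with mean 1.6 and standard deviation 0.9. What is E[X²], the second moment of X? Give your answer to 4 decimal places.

For each component E[X²] = Var + (mean)², giving 1: 82.27; 2: 69.13; 3: 212.18; 4: 3.37.
Overall E[X²] = 0.27·82.27 + 0.15·69.13 + 0.42·212.18 + 0.16·3.37 = 122.237.

122.2372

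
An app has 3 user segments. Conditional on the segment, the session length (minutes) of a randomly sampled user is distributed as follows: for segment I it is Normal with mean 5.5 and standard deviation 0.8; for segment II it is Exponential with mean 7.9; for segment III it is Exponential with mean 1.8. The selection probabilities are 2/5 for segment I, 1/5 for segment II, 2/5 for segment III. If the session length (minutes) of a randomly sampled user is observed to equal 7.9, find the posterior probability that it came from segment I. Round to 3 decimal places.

0.155

Likelihoods f(7.9 | ·): I: 0.00553981; II: 0.046567; III: 0.00689695.
Posterior ∝ prior × likelihood. Numerator for I: 0.4·0.00553981 = 0.00221592.
Normalizing constant: 0.4·0.00553981 + 0.2·0.046567 + 0.4·0.00689695 = 0.0142881.
P(I | observation) = 0.00221592 / 0.0142881 = 0.155089.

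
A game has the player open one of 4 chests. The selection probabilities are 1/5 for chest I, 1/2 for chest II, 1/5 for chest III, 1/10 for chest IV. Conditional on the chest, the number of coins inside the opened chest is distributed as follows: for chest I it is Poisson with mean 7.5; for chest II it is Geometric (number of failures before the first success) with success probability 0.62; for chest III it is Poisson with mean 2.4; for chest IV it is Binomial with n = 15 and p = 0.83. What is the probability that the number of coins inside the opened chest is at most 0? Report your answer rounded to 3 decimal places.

0.328

Conditional on each chest, P(X ≤ 0): I: 0.000553084; II: 0.62; III: 0.090718; IV: 2.86242e-12.
By total probability, P(X ≤ 0) = 0.2·0.000553084 + 0.5·0.62 + 0.2·0.090718 + 0.1·2.86242e-12 = 0.328254.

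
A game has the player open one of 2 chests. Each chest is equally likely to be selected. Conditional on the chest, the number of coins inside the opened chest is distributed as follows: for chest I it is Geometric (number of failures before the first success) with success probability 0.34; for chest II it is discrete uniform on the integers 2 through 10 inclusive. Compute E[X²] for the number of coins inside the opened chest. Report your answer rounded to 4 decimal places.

26.0721

For each component E[X²] = Var + (mean)², giving I: 9.47751; II: 42.6667.
Overall E[X²] = 0.5·9.47751 + 0.5·42.6667 = 26.0721.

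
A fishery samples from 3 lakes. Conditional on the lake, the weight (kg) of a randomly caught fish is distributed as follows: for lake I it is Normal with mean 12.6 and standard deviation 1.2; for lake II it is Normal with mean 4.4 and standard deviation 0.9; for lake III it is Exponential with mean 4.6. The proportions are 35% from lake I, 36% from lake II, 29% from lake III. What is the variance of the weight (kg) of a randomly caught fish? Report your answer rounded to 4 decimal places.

Per component, I: μ=12.6, E[X²]=160.2; II: μ=4.4, E[X²]=20.17; III: μ=4.6, E[X²]=42.32.
E[X] = 0.35·12.6 + 0.36·4.4 + 0.29·4.6 = 7.328.
E[X²] = 0.35·160.2 + 0.36·20.17 + 0.29·42.32 = 75.604.
Var(X) = E[X²] − (E[X])² = 75.604 − 53.6996 = 21.9044.

21.9044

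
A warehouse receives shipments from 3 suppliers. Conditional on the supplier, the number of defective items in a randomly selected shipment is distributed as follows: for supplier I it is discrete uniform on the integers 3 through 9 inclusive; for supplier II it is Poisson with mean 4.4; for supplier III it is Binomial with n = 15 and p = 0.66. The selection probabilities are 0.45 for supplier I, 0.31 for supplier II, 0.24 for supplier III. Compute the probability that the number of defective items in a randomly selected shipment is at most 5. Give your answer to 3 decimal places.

Conditional on each supplier, P(X ≤ 5): I: 0.428571; II: 0.719912; III: 0.00993365.
By total probability, P(X ≤ 5) = 0.45·0.428571 + 0.31·0.719912 + 0.24·0.00993365 = 0.418414.

0.418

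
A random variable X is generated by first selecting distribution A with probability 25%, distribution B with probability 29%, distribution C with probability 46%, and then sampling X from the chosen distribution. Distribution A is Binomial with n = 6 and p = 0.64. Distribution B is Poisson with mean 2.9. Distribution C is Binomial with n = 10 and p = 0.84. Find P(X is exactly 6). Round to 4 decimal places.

Conditional on each component, P(X = 6): A: 0.0687195; B: 0.0454571; C: 0.0483476.
By total probability, P(X = 6) = 0.25·0.0687195 + 0.29·0.0454571 + 0.46·0.0483476 = 0.0526023.

0.0526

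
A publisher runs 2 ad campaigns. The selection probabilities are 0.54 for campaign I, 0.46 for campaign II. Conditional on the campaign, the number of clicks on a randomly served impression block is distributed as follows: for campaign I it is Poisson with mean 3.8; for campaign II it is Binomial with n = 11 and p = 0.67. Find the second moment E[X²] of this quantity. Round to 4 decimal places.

35.9541

For each component E[X²] = Var + (mean)², giving I: 18.24; II: 56.749.
Overall E[X²] = 0.54·18.24 + 0.46·56.749 = 35.9541.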